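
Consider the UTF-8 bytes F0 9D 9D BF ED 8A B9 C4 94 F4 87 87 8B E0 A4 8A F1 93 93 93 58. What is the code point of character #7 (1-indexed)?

U+0058

Offset 0: leading byte 0xF0 = 11110000 → 4-byte char #1 = F0 9D 9D BF.
Offset 4: leading byte 0xED = 11101101 → 3-byte char #2 = ED 8A B9.
Offset 7: leading byte 0xC4 = 11000100 → 2-byte char #3 = C4 94.
Offset 9: leading byte 0xF4 = 11110100 → 4-byte char #4 = F4 87 87 8B.
Offset 13: leading byte 0xE0 = 11100000 → 3-byte char #5 = E0 A4 8A.
Offset 16: leading byte 0xF1 = 11110001 → 4-byte char #6 = F1 93 93 93.
Offset 20: leading byte 0x58 = 01011000 → 1-byte char #7 = 58.
Leading byte 0x58 = 01011000 matches 0xxxxxxx → 1-byte sequence.
Byte 1: 0x58 = 01011000, payload 1011000 (7 bits).
Concatenate: 1011000 = 0x58 (7 bits → U+0058).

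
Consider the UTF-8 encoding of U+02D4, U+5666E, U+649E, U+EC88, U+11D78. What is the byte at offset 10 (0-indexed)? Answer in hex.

0xB2

U+02D4 → 2-byte form CB 94 at offsets 0–1.
U+5666E → 4-byte form F1 96 99 AE at offsets 2–5.
U+649E → 3-byte form E6 92 9E at offsets 6–8.
U+EC88 → 3-byte form EE B2 88 at offsets 9–11.
Offset 10 falls in char 4's range; it's byte 2 of EE B2 88 = 0xB2.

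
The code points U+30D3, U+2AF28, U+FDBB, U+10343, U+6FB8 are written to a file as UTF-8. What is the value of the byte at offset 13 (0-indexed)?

U+30D3 → 3-byte form E3 83 93 at offsets 0–2.
U+2AF28 → 4-byte form F0 AA BC A8 at offsets 3–6.
U+FDBB → 3-byte form EF B6 BB at offsets 7–9.
U+10343 → 4-byte form F0 90 8D 83 at offsets 10–13.
Offset 13 falls in char 4's range; it's byte 4 of F0 90 8D 83 = 0x83.

0x83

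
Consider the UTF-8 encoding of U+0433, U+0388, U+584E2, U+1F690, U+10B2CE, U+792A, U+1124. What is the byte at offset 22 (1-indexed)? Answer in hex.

1-indexed offset 22 is 0-indexed offset 21.
U+0433 → 2-byte form D0 B3 at offsets 0–1.
U+0388 → 2-byte form CE 88 at offsets 2–3.
U+584E2 → 4-byte form F1 98 93 A2 at offsets 4–7.
U+1F690 → 4-byte form F0 9F 9A 90 at offsets 8–11.
U+10B2CE → 4-byte form F4 8B 8B 8E at offsets 12–15.
U+792A → 3-byte form E7 A4 AA at offsets 16–18.
U+1124 → 3-byte form E1 84 A4 at offsets 19–21.
Offset 21 falls in char 7's range; it's byte 3 of E1 84 A4 = 0xA4.

0xA4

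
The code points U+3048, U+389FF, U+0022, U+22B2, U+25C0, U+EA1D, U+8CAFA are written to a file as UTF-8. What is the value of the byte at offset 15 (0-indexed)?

U+3048 → 3-byte form E3 81 88 at offsets 0–2.
U+389FF → 4-byte form F0 B8 A7 BF at offsets 3–6.
U+0022 → 1-byte form 22 at offsets 7–7.
U+22B2 → 3-byte form E2 8A B2 at offsets 8–10.
U+25C0 → 3-byte form E2 97 80 at offsets 11–13.
U+EA1D → 3-byte form EE A8 9D at offsets 14–16.
Offset 15 falls in char 6's range; it's byte 2 of EE A8 9D = 0xA8.

0xA8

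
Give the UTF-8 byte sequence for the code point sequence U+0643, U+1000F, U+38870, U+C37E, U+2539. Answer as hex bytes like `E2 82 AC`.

U+0643: 2-byte form → D9 83.
U+1000F: 4-byte form → F0 90 80 8F.
U+38870: 4-byte form → F0 B8 A1 B0.
U+C37E: 3-byte form → EC 8D BE.
U+2539: 3-byte form → E2 94 B9.
Concatenated (16 bytes): D9 83 F0 90 80 8F F0 B8 A1 B0 EC 8D BE E2 94 B9.

D9 83 F0 90 80 8F F0 B8 A1 B0 EC 8D BE E2 94 B9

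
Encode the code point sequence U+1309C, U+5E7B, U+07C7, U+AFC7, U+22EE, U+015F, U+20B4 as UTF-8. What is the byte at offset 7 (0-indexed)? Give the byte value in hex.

U+1309C → 4-byte form F0 93 82 9C at offsets 0–3.
U+5E7B → 3-byte form E5 B9 BB at offsets 4–6.
U+07C7 → 2-byte form DF 87 at offsets 7–8.
Offset 7 falls in char 3's range; it's byte 1 of DF 87 = 0xDF.

0xDF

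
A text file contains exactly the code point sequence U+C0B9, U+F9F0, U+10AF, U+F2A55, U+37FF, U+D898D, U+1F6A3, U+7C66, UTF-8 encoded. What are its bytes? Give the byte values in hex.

EC 82 B9 EF A7 B0 E1 82 AF F3 B2 A9 95 E3 9F BF F3 98 A6 8D F0 9F 9A A3 E7 B1 A6

U+C0B9: 3-byte form → EC 82 B9.
U+F9F0: 3-byte form → EF A7 B0.
U+10AF: 3-byte form → E1 82 AF.
U+F2A55: 4-byte form → F3 B2 A9 95.
U+37FF: 3-byte form → E3 9F BF.
U+D898D: 4-byte form → F3 98 A6 8D.
U+1F6A3: 4-byte form → F0 9F 9A A3.
U+7C66: 3-byte form → E7 B1 A6.
Concatenated (27 bytes): EC 82 B9 EF A7 B0 E1 82 AF F3 B2 A9 95 E3 9F BF F3 98 A6 8D F0 9F 9A A3 E7 B1 A6.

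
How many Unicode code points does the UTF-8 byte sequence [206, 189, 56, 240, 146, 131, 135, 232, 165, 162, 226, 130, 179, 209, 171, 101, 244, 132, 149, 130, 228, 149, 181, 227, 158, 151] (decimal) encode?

Byte at offset 0: 0xCE = 11001110 → 2-byte char (#1). Advance 2.
Byte at offset 2: 0x38 = 00111000 → 1-byte char (#2). Advance 1.
Byte at offset 3: 0xF0 = 11110000 → 4-byte char (#3). Advance 4.
Byte at offset 7: 0xE8 = 11101000 → 3-byte char (#4). Advance 3.
Byte at offset 10: 0xE2 = 11100010 → 3-byte char (#5). Advance 3.
Byte at offset 13: 0xD1 = 11010001 → 2-byte char (#6). Advance 2.
Byte at offset 15: 0x65 = 01100101 → 1-byte char (#7). Advance 1.
Byte at offset 16: 0xF4 = 11110100 → 4-byte char (#8). Advance 4.
Byte at offset 20: 0xE4 = 11100100 → 3-byte char (#9). Advance 3.
Byte at offset 23: 0xE3 = 11100011 → 3-byte char (#10). Advance 3.
Reached end at offset 26 after 10 code points.

10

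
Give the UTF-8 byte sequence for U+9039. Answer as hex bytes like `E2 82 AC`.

U+9039 = 0x9039 = 36921 decimal. In range U+0800–U+FFFF → 3-byte form: 1110xxxx 10xxxxxx 10xxxxxx.
Binary (16 bits): 1001000000111001.
Split 4+6+6: 1001 | 000000 | 111001.
Byte 1: 11101001 = 0xE9.
Byte 2: 10000000 = 0x80.
Byte 3: 10111001 = 0xB9.

E9 80 B9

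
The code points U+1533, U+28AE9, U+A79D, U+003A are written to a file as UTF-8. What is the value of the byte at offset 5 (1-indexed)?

1-indexed offset 5 is 0-indexed offset 4.
U+1533 → 3-byte form E1 94 B3 at offsets 0–2.
U+28AE9 → 4-byte form F0 A8 AB A9 at offsets 3–6.
Offset 4 falls in char 2's range; it's byte 2 of F0 A8 AB A9 = 0xA8.

0xA8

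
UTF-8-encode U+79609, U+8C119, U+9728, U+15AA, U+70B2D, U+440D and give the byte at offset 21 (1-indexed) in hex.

1-indexed offset 21 is 0-indexed offset 20.
U+79609 → 4-byte form F1 B9 98 89 at offsets 0–3.
U+8C119 → 4-byte form F2 8C 84 99 at offsets 4–7.
U+9728 → 3-byte form E9 9C A8 at offsets 8–10.
U+15AA → 3-byte form E1 96 AA at offsets 11–13.
U+70B2D → 4-byte form F1 B0 AC AD at offsets 14–17.
U+440D → 3-byte form E4 90 8D at offsets 18–20.
Offset 20 falls in char 6's range; it's byte 3 of E4 90 8D = 0x8D.

0x8D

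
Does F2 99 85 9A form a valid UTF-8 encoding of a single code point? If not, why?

Leading byte 0xF2 = 11110010 → 4-byte form.
Continuation bytes 0x99=10011001, 0x85=10000101, 0x9A=10011010 all match 10xxxxxx.
Decoded value 0x9915A is ≥ 0x10000 (shortest form) and not a surrogate.

valid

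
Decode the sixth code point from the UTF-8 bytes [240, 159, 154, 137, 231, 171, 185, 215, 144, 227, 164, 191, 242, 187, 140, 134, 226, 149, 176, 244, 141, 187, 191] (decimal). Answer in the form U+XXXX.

Offset 0: leading byte 0xF0 = 11110000 → 4-byte char #1 = F0 9F 9A 89.
Offset 4: leading byte 0xE7 = 11100111 → 3-byte char #2 = E7 AB B9.
Offset 7: leading byte 0xD7 = 11010111 → 2-byte char #3 = D7 90.
Offset 9: leading byte 0xE3 = 11100011 → 3-byte char #4 = E3 A4 BF.
Offset 12: leading byte 0xF2 = 11110010 → 4-byte char #5 = F2 BB 8C 86.
Offset 16: leading byte 0xE2 = 11100010 → 3-byte char #6 = E2 95 B0.
Leading byte 0xE2 = 11100010 matches 1110xxxx → 3-byte sequence.
Byte 1: 0xE2 = 11100010, payload 0010 (4 bits).
Byte 2: 0x95 = 10010101 (10xxxxxx ✓), payload 010101.
Byte 3: 0xB0 = 10110000 (10xxxxxx ✓), payload 110000.
Concatenate: 0010010101110000 = 0x2570 (16 bits → U+2570).

U+2570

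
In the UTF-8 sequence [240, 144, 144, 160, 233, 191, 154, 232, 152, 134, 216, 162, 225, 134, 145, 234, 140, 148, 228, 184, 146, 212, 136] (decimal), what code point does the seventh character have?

Offset 0: leading byte 0xF0 = 11110000 → 4-byte char #1 = F0 90 90 A0.
Offset 4: leading byte 0xE9 = 11101001 → 3-byte char #2 = E9 BF 9A.
Offset 7: leading byte 0xE8 = 11101000 → 3-byte char #3 = E8 98 86.
Offset 10: leading byte 0xD8 = 11011000 → 2-byte char #4 = D8 A2.
Offset 12: leading byte 0xE1 = 11100001 → 3-byte char #5 = E1 86 91.
Offset 15: leading byte 0xEA = 11101010 → 3-byte char #6 = EA 8C 94.
Offset 18: leading byte 0xE4 = 11100100 → 3-byte char #7 = E4 B8 92.
Leading byte 0xE4 = 11100100 matches 1110xxxx → 3-byte sequence.
Byte 1: 0xE4 = 11100100, payload 0100 (4 bits).
Byte 2: 0xB8 = 10111000 (10xxxxxx ✓), payload 111000.
Byte 3: 0x92 = 10010010 (10xxxxxx ✓), payload 010010.
Concatenate: 0100111000010010 = 0x4E12 (16 bits → U+4E12).

U+4E12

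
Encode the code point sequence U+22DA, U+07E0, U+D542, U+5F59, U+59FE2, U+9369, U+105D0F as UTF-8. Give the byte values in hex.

U+22DA: 3-byte form → E2 8B 9A.
U+07E0: 2-byte form → DF A0.
U+D542: 3-byte form → ED 95 82.
U+5F59: 3-byte form → E5 BD 99.
U+59FE2: 4-byte form → F1 99 BF A2.
U+9369: 3-byte form → E9 8D A9.
U+105D0F: 4-byte form → F4 85 B4 8F.
Concatenated (22 bytes): E2 8B 9A DF A0 ED 95 82 E5 BD 99 F1 99 BF A2 E9 8D A9 F4 85 B4 8F.

E2 8B 9A DF A0 ED 95 82 E5 BD 99 F1 99 BF A2 E9 8D A9 F4 85 B4 8F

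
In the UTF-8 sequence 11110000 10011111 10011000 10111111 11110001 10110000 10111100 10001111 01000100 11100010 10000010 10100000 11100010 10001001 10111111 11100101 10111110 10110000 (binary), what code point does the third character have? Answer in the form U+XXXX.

Offset 0: leading byte 0xF0 = 11110000 → 4-byte char #1 = F0 9F 98 BF.
Offset 4: leading byte 0xF1 = 11110001 → 4-byte char #2 = F1 B0 BC 8F.
Offset 8: leading byte 0x44 = 01000100 → 1-byte char #3 = 44.
Leading byte 0x44 = 01000100 matches 0xxxxxxx → 1-byte sequence.
Byte 1: 0x44 = 01000100, payload 1000100 (7 bits).
Concatenate: 1000100 = 0x44 (7 bits → U+0044).

U+0044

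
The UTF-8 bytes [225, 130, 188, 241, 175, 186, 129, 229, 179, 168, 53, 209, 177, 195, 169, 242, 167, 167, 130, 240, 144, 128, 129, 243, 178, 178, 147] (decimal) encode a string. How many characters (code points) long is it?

9

Byte at offset 0: 0xE1 = 11100001 → 3-byte char (#1). Advance 3.
Byte at offset 3: 0xF1 = 11110001 → 4-byte char (#2). Advance 4.
Byte at offset 7: 0xE5 = 11100101 → 3-byte char (#3). Advance 3.
Byte at offset 10: 0x35 = 00110101 → 1-byte char (#4). Advance 1.
Byte at offset 11: 0xD1 = 11010001 → 2-byte char (#5). Advance 2.
Byte at offset 13: 0xC3 = 11000011 → 2-byte char (#6). Advance 2.
Byte at offset 15: 0xF2 = 11110010 → 4-byte char (#7). Advance 4.
Byte at offset 19: 0xF0 = 11110000 → 4-byte char (#8). Advance 4.
Byte at offset 23: 0xF3 = 11110011 → 4-byte char (#9). Advance 4.
Reached end at offset 27 after 9 code points.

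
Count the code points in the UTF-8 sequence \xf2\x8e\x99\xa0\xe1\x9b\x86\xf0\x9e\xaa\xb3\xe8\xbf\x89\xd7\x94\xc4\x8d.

Byte at offset 0: 0xF2 = 11110010 → 4-byte char (#1). Advance 4.
Byte at offset 4: 0xE1 = 11100001 → 3-byte char (#2). Advance 3.
Byte at offset 7: 0xF0 = 11110000 → 4-byte char (#3). Advance 4.
Byte at offset 11: 0xE8 = 11101000 → 3-byte char (#4). Advance 3.
Byte at offset 14: 0xD7 = 11010111 → 2-byte char (#5). Advance 2.
Byte at offset 16: 0xC4 = 11000100 → 2-byte char (#6). Advance 2.
Reached end at offset 18 after 6 code points.

6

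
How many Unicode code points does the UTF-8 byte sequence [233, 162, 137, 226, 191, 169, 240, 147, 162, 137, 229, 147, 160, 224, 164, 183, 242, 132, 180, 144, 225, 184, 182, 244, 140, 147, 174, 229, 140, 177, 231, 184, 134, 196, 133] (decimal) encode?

11

Byte at offset 0: 0xE9 = 11101001 → 3-byte char (#1). Advance 3.
Byte at offset 3: 0xE2 = 11100010 → 3-byte char (#2). Advance 3.
Byte at offset 6: 0xF0 = 11110000 → 4-byte char (#3). Advance 4.
Byte at offset 10: 0xE5 = 11100101 → 3-byte char (#4). Advance 3.
Byte at offset 13: 0xE0 = 11100000 → 3-byte char (#5). Advance 3.
Byte at offset 16: 0xF2 = 11110010 → 4-byte char (#6). Advance 4.
Byte at offset 20: 0xE1 = 11100001 → 3-byte char (#7). Advance 3.
Byte at offset 23: 0xF4 = 11110100 → 4-byte char (#8). Advance 4.
Byte at offset 27: 0xE5 = 11100101 → 3-byte char (#9). Advance 3.
Byte at offset 30: 0xE7 = 11100111 → 3-byte char (#10). Advance 3.
Byte at offset 33: 0xC4 = 11000100 → 2-byte char (#11). Advance 2.
Reached end at offset 35 after 11 code points.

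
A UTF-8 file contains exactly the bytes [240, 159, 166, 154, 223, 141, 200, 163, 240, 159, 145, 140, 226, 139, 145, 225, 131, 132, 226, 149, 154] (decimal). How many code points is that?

7

Byte at offset 0: 0xF0 = 11110000 → 4-byte char (#1). Advance 4.
Byte at offset 4: 0xDF = 11011111 → 2-byte char (#2). Advance 2.
Byte at offset 6: 0xC8 = 11001000 → 2-byte char (#3). Advance 2.
Byte at offset 8: 0xF0 = 11110000 → 4-byte char (#4). Advance 4.
Byte at offset 12: 0xE2 = 11100010 → 3-byte char (#5). Advance 3.
Byte at offset 15: 0xE1 = 11100001 → 3-byte char (#6). Advance 3.
Byte at offset 18: 0xE2 = 11100010 → 3-byte char (#7). Advance 3.
Reached end at offset 21 after 7 code points.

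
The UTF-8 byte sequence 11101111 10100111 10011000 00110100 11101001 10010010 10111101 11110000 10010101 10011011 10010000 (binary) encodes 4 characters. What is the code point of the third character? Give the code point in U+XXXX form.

U+94BD

Offset 0: leading byte 0xEF = 11101111 → 3-byte char #1 = EF A7 98.
Offset 3: leading byte 0x34 = 00110100 → 1-byte char #2 = 34.
Offset 4: leading byte 0xE9 = 11101001 → 3-byte char #3 = E9 92 BD.
Leading byte 0xE9 = 11101001 matches 1110xxxx → 3-byte sequence.
Byte 1: 0xE9 = 11101001, payload 1001 (4 bits).
Byte 2: 0x92 = 10010010 (10xxxxxx ✓), payload 010010.
Byte 3: 0xBD = 10111101 (10xxxxxx ✓), payload 111101.
Concatenate: 1001010010111101 = 0x94BD (16 bits → U+94BD).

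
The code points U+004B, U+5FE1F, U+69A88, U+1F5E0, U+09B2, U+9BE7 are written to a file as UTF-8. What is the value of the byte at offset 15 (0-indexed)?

0xB2

U+004B → 1-byte form 4B at offsets 0–0.
U+5FE1F → 4-byte form F1 9F B8 9F at offsets 1–4.
U+69A88 → 4-byte form F1 A9 AA 88 at offsets 5–8.
U+1F5E0 → 4-byte form F0 9F 97 A0 at offsets 9–12.
U+09B2 → 3-byte form E0 A6 B2 at offsets 13–15.
Offset 15 falls in char 5's range; it's byte 3 of E0 A6 B2 = 0xB2.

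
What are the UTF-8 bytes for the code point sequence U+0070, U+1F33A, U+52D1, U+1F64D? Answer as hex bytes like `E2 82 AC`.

U+0070: 1-byte form → 70.
U+1F33A: 4-byte form → F0 9F 8C BA.
U+52D1: 3-byte form → E5 8B 91.
U+1F64D: 4-byte form → F0 9F 99 8D.
Concatenated (12 bytes): 70 F0 9F 8C BA E5 8B 91 F0 9F 99 8D.

70 F0 9F 8C BA E5 8B 91 F0 9F 99 8D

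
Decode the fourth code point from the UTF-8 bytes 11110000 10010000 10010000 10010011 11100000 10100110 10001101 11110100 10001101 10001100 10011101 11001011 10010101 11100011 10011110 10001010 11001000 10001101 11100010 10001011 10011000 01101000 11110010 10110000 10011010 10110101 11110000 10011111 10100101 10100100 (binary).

Offset 0: leading byte 0xF0 = 11110000 → 4-byte char #1 = F0 90 90 93.
Offset 4: leading byte 0xE0 = 11100000 → 3-byte char #2 = E0 A6 8D.
Offset 7: leading byte 0xF4 = 11110100 → 4-byte char #3 = F4 8D 8C 9D.
Offset 11: leading byte 0xCB = 11001011 → 2-byte char #4 = CB 95.
Leading byte 0xCB = 11001011 matches 110xxxxx → 2-byte sequence.
Byte 1: 0xCB = 11001011, payload 01011 (5 bits).
Byte 2: 0x95 = 10010101 (10xxxxxx ✓), payload 010101.
Concatenate: 01011010101 = 0x2D5 (11 bits → U+02D5).

U+02D5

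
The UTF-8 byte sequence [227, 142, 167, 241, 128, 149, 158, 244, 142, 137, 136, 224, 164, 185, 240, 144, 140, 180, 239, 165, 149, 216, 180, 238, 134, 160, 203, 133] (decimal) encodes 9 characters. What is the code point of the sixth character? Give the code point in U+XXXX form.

Offset 0: leading byte 0xE3 = 11100011 → 3-byte char #1 = E3 8E A7.
Offset 3: leading byte 0xF1 = 11110001 → 4-byte char #2 = F1 80 95 9E.
Offset 7: leading byte 0xF4 = 11110100 → 4-byte char #3 = F4 8E 89 88.
Offset 11: leading byte 0xE0 = 11100000 → 3-byte char #4 = E0 A4 B9.
Offset 14: leading byte 0xF0 = 11110000 → 4-byte char #5 = F0 90 8C B4.
Offset 18: leading byte 0xEF = 11101111 → 3-byte char #6 = EF A5 95.
Leading byte 0xEF = 11101111 matches 1110xxxx → 3-byte sequence.
Byte 1: 0xEF = 11101111, payload 1111 (4 bits).
Byte 2: 0xA5 = 10100101 (10xxxxxx ✓), payload 100101.
Byte 3: 0x95 = 10010101 (10xxxxxx ✓), payload 010101.
Concatenate: 1111100101010101 = 0xF955 (16 bits → U+F955).

U+F955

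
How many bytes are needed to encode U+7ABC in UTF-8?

U+7ABC = 0x7ABC. UTF-8 uses 1 byte below 0x80, 2 below 0x800, 3 below 0x10000, 4 up to 0x10FFFF. 0x7ABC is in U+0800–U+FFFF → 3 bytes.

3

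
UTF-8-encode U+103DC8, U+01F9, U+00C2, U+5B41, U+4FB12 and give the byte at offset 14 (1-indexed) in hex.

0xAC

1-indexed offset 14 is 0-indexed offset 13.
U+103DC8 → 4-byte form F4 83 B7 88 at offsets 0–3.
U+01F9 → 2-byte form C7 B9 at offsets 4–5.
U+00C2 → 2-byte form C3 82 at offsets 6–7.
U+5B41 → 3-byte form E5 AD 81 at offsets 8–10.
U+4FB12 → 4-byte form F1 8F AC 92 at offsets 11–14.
Offset 13 falls in char 5's range; it's byte 3 of F1 8F AC 92 = 0xAC.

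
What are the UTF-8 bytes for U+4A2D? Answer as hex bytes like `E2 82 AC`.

E4 A8 AD

U+4A2D = 0x4A2D = 18989 decimal. In range U+0800–U+FFFF → 3-byte form: 1110xxxx 10xxxxxx 10xxxxxx.
Binary (16 bits): 0100101000101101.
Split 4+6+6: 0100 | 101000 | 101101.
Byte 1: 11100100 = 0xE4.
Byte 2: 10101000 = 0xA8.
Byte 3: 10101101 = 0xAD.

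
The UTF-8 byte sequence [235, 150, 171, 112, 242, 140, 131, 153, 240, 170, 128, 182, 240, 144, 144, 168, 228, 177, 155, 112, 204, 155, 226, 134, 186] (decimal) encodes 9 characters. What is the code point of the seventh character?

U+0070

Offset 0: leading byte 0xEB = 11101011 → 3-byte char #1 = EB 96 AB.
Offset 3: leading byte 0x70 = 01110000 → 1-byte char #2 = 70.
Offset 4: leading byte 0xF2 = 11110010 → 4-byte char #3 = F2 8C 83 99.
Offset 8: leading byte 0xF0 = 11110000 → 4-byte char #4 = F0 AA 80 B6.
Offset 12: leading byte 0xF0 = 11110000 → 4-byte char #5 = F0 90 90 A8.
Offset 16: leading byte 0xE4 = 11100100 → 3-byte char #6 = E4 B1 9B.
Offset 19: leading byte 0x70 = 01110000 → 1-byte char #7 = 70.
Leading byte 0x70 = 01110000 matches 0xxxxxxx → 1-byte sequence.
Byte 1: 0x70 = 01110000, payload 1110000 (7 bits).
Concatenate: 1110000 = 0x70 (7 bits → U+0070).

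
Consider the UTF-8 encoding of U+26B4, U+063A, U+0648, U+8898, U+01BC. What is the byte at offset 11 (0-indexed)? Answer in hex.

0xBC

U+26B4 → 3-byte form E2 9A B4 at offsets 0–2.
U+063A → 2-byte form D8 BA at offsets 3–4.
U+0648 → 2-byte form D9 88 at offsets 5–6.
U+8898 → 3-byte form E8 A2 98 at offsets 7–9.
U+01BC → 2-byte form C6 BC at offsets 10–11.
Offset 11 falls in char 5's range; it's byte 2 of C6 BC = 0xBC.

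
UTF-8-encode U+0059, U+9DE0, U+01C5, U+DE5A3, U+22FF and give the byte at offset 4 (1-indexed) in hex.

1-indexed offset 4 is 0-indexed offset 3.
U+0059 → 1-byte form 59 at offsets 0–0.
U+9DE0 → 3-byte form E9 B7 A0 at offsets 1–3.
Offset 3 falls in char 2's range; it's byte 3 of E9 B7 A0 = 0xA0.

0xA0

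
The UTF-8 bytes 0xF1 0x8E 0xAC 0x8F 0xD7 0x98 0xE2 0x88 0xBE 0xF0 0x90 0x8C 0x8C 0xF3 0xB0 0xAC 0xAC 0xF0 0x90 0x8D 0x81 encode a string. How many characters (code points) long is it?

6

Byte at offset 0: 0xF1 = 11110001 → 4-byte char (#1). Advance 4.
Byte at offset 4: 0xD7 = 11010111 → 2-byte char (#2). Advance 2.
Byte at offset 6: 0xE2 = 11100010 → 3-byte char (#3). Advance 3.
Byte at offset 9: 0xF0 = 11110000 → 4-byte char (#4). Advance 4.
Byte at offset 13: 0xF3 = 11110011 → 4-byte char (#5). Advance 4.
Byte at offset 17: 0xF0 = 11110000 → 4-byte char (#6). Advance 4.
Reached end at offset 21 after 6 code points.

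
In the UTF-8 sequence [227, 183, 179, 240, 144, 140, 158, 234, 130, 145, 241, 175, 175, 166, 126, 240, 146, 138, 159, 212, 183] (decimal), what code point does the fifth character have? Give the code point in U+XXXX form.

U+007E

Offset 0: leading byte 0xE3 = 11100011 → 3-byte char #1 = E3 B7 B3.
Offset 3: leading byte 0xF0 = 11110000 → 4-byte char #2 = F0 90 8C 9E.
Offset 7: leading byte 0xEA = 11101010 → 3-byte char #3 = EA 82 91.
Offset 10: leading byte 0xF1 = 11110001 → 4-byte char #4 = F1 AF AF A6.
Offset 14: leading byte 0x7E = 01111110 → 1-byte char #5 = 7E.
Leading byte 0x7E = 01111110 matches 0xxxxxxx → 1-byte sequence.
Byte 1: 0x7E = 01111110, payload 1111110 (7 bits).
Concatenate: 1111110 = 0x7E (7 bits → U+007E).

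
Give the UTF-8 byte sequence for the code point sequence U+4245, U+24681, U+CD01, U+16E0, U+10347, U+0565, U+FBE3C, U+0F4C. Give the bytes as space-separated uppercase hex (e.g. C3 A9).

U+4245: 3-byte form → E4 89 85.
U+24681: 4-byte form → F0 A4 9A 81.
U+CD01: 3-byte form → EC B4 81.
U+16E0: 3-byte form → E1 9B A0.
U+10347: 4-byte form → F0 90 8D 87.
U+0565: 2-byte form → D5 A5.
U+FBE3C: 4-byte form → F3 BB B8 BC.
U+0F4C: 3-byte form → E0 BD 8C.
Concatenated (26 bytes): E4 89 85 F0 A4 9A 81 EC B4 81 E1 9B A0 F0 90 8D 87 D5 A5 F3 BB B8 BC E0 BD 8C.

E4 89 85 F0 A4 9A 81 EC B4 81 E1 9B A0 F0 90 8D 87 D5 A5 F3 BB B8 BC E0 BD 8C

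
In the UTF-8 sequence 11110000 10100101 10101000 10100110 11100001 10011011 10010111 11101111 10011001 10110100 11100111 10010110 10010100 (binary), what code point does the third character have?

Offset 0: leading byte 0xF0 = 11110000 → 4-byte char #1 = F0 A5 A8 A6.
Offset 4: leading byte 0xE1 = 11100001 → 3-byte char #2 = E1 9B 97.
Offset 7: leading byte 0xEF = 11101111 → 3-byte char #3 = EF 99 B4.
Leading byte 0xEF = 11101111 matches 1110xxxx → 3-byte sequence.
Byte 1: 0xEF = 11101111, payload 1111 (4 bits).
Byte 2: 0x99 = 10011001 (10xxxxxx ✓), payload 011001.
Byte 3: 0xB4 = 10110100 (10xxxxxx ✓), payload 110100.
Concatenate: 1111011001110100 = 0xF674 (16 bits → U+F674).

U+F674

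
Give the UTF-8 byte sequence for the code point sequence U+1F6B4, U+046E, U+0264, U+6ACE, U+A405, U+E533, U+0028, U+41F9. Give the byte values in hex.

U+1F6B4: 4-byte form → F0 9F 9A B4.
U+046E: 2-byte form → D1 AE.
U+0264: 2-byte form → C9 A4.
U+6ACE: 3-byte form → E6 AB 8E.
U+A405: 3-byte form → EA 90 85.
U+E533: 3-byte form → EE 94 B3.
U+0028: 1-byte form → 28.
U+41F9: 3-byte form → E4 87 B9.
Concatenated (21 bytes): F0 9F 9A B4 D1 AE C9 A4 E6 AB 8E EA 90 85 EE 94 B3 28 E4 87 B9.

F0 9F 9A B4 D1 AE C9 A4 E6 AB 8E EA 90 85 EE 94 B3 28 E4 87 B9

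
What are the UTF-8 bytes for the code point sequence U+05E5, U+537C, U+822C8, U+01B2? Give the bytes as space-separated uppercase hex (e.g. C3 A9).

U+05E5: 2-byte form → D7 A5.
U+537C: 3-byte form → E5 8D BC.
U+822C8: 4-byte form → F2 82 8B 88.
U+01B2: 2-byte form → C6 B2.
Concatenated (11 bytes): D7 A5 E5 8D BC F2 82 8B 88 C6 B2.

D7 A5 E5 8D BC F2 82 8B 88 C6 B2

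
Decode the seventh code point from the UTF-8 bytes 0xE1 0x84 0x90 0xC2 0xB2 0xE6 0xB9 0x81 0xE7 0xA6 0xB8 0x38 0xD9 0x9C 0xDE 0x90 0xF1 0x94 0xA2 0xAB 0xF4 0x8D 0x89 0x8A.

U+0790

Offset 0: leading byte 0xE1 = 11100001 → 3-byte char #1 = E1 84 90.
Offset 3: leading byte 0xC2 = 11000010 → 2-byte char #2 = C2 B2.
Offset 5: leading byte 0xE6 = 11100110 → 3-byte char #3 = E6 B9 81.
Offset 8: leading byte 0xE7 = 11100111 → 3-byte char #4 = E7 A6 B8.
Offset 11: leading byte 0x38 = 00111000 → 1-byte char #5 = 38.
Offset 12: leading byte 0xD9 = 11011001 → 2-byte char #6 = D9 9C.
Offset 14: leading byte 0xDE = 11011110 → 2-byte char #7 = DE 90.
Leading byte 0xDE = 11011110 matches 110xxxxx → 2-byte sequence.
Byte 1: 0xDE = 11011110, payload 11110 (5 bits).
Byte 2: 0x90 = 10010000 (10xxxxxx ✓), payload 010000.
Concatenate: 11110010000 = 0x790 (11 bits → U+0790).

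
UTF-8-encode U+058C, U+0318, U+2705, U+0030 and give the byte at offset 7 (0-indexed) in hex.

U+058C → 2-byte form D6 8C at offsets 0–1.
U+0318 → 2-byte form CC 98 at offsets 2–3.
U+2705 → 3-byte form E2 9C 85 at offsets 4–6.
U+0030 → 1-byte form 30 at offsets 7–7.
Offset 7 falls in char 4's range; it's byte 1 of 30 = 0x30.

0x30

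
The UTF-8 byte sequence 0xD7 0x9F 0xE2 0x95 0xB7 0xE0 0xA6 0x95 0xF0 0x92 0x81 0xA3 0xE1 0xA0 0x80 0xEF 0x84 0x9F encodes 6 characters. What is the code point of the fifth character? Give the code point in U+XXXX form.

U+1800

Offset 0: leading byte 0xD7 = 11010111 → 2-byte char #1 = D7 9F.
Offset 2: leading byte 0xE2 = 11100010 → 3-byte char #2 = E2 95 B7.
Offset 5: leading byte 0xE0 = 11100000 → 3-byte char #3 = E0 A6 95.
Offset 8: leading byte 0xF0 = 11110000 → 4-byte char #4 = F0 92 81 A3.
Offset 12: leading byte 0xE1 = 11100001 → 3-byte char #5 = E1 A0 80.
Leading byte 0xE1 = 11100001 matches 1110xxxx → 3-byte sequence.
Byte 1: 0xE1 = 11100001, payload 0001 (4 bits).
Byte 2: 0xA0 = 10100000 (10xxxxxx ✓), payload 100000.
Byte 3: 0x80 = 10000000 (10xxxxxx ✓), payload 000000.
Concatenate: 0001100000000000 = 0x1800 (16 bits → U+1800).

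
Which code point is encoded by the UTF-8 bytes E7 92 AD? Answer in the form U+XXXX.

U+74AD

Leading byte 0xE7 = 11100111 matches 1110xxxx → 3-byte sequence.
Byte 1: 0xE7 = 11100111, payload 0111 (4 bits).
Byte 2: 0x92 = 10010010 (10xxxxxx ✓), payload 010010.
Byte 3: 0xAD = 10101101 (10xxxxxx ✓), payload 101101.
Concatenate: 0111010010101101 = 0x74AD (16 bits → U+74AD).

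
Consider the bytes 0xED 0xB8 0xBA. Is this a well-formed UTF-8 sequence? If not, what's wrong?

Structurally a 3-byte sequence; payload = 0xDE3A.
But 0xDE3A is in U+D800–U+DFFF, the surrogate range. Surrogates are not Unicode scalar values and are forbidden in UTF-8.

invalid (encodes a surrogate (U+D800–U+DFFF))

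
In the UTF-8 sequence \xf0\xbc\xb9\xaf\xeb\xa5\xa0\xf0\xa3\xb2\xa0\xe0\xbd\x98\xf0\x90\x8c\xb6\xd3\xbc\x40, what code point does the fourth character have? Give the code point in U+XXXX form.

U+0F58

Offset 0: leading byte 0xF0 = 11110000 → 4-byte char #1 = F0 BC B9 AF.
Offset 4: leading byte 0xEB = 11101011 → 3-byte char #2 = EB A5 A0.
Offset 7: leading byte 0xF0 = 11110000 → 4-byte char #3 = F0 A3 B2 A0.
Offset 11: leading byte 0xE0 = 11100000 → 3-byte char #4 = E0 BD 98.
Leading byte 0xE0 = 11100000 matches 1110xxxx → 3-byte sequence.
Byte 1: 0xE0 = 11100000, payload 0000 (4 bits).
Byte 2: 0xBD = 10111101 (10xxxxxx ✓), payload 111101.
Byte 3: 0x98 = 10011000 (10xxxxxx ✓), payload 011000.
Concatenate: 0000111101011000 = 0xF58 (16 bits → U+0F58).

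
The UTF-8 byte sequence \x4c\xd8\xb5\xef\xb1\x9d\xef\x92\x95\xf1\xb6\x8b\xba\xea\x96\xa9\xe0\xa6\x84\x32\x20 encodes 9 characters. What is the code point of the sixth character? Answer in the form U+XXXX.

Offset 0: leading byte 0x4C = 01001100 → 1-byte char #1 = 4C.
Offset 1: leading byte 0xD8 = 11011000 → 2-byte char #2 = D8 B5.
Offset 3: leading byte 0xEF = 11101111 → 3-byte char #3 = EF B1 9D.
Offset 6: leading byte 0xEF = 11101111 → 3-byte char #4 = EF 92 95.
Offset 9: leading byte 0xF1 = 11110001 → 4-byte char #5 = F1 B6 8B BA.
Offset 13: leading byte 0xEA = 11101010 → 3-byte char #6 = EA 96 A9.
Leading byte 0xEA = 11101010 matches 1110xxxx → 3-byte sequence.
Byte 1: 0xEA = 11101010, payload 1010 (4 bits).
Byte 2: 0x96 = 10010110 (10xxxxxx ✓), payload 010110.
Byte 3: 0xA9 = 10101001 (10xxxxxx ✓), payload 101001.
Concatenate: 1010010110101001 = 0xA5A9 (16 bits → U+A5A9).

U+A5A9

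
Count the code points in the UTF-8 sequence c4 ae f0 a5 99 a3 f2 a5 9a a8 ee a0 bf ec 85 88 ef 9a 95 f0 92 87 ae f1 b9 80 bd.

Byte at offset 0: 0xC4 = 11000100 → 2-byte char (#1). Advance 2.
Byte at offset 2: 0xF0 = 11110000 → 4-byte char (#2). Advance 4.
Byte at offset 6: 0xF2 = 11110010 → 4-byte char (#3). Advance 4.
Byte at offset 10: 0xEE = 11101110 → 3-byte char (#4). Advance 3.
Byte at offset 13: 0xEC = 11101100 → 3-byte char (#5). Advance 3.
Byte at offset 16: 0xEF = 11101111 → 3-byte char (#6). Advance 3.
Byte at offset 19: 0xF0 = 11110000 → 4-byte char (#7). Advance 4.
Byte at offset 23: 0xF1 = 11110001 → 4-byte char (#8). Advance 4.
Reached end at offset 27 after 8 code points.

8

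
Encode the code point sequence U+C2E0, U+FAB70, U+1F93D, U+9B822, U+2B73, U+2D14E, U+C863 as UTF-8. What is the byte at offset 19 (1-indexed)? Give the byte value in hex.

0xF0

1-indexed offset 19 is 0-indexed offset 18.
U+C2E0 → 3-byte form EC 8B A0 at offsets 0–2.
U+FAB70 → 4-byte form F3 BA AD B0 at offsets 3–6.
U+1F93D → 4-byte form F0 9F A4 BD at offsets 7–10.
U+9B822 → 4-byte form F2 9B A0 A2 at offsets 11–14.
U+2B73 → 3-byte form E2 AD B3 at offsets 15–17.
U+2D14E → 4-byte form F0 AD 85 8E at offsets 18–21.
Offset 18 falls in char 6's range; it's byte 1 of F0 AD 85 8E = 0xF0.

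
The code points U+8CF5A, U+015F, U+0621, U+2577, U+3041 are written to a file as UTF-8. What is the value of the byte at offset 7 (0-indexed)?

U+8CF5A → 4-byte form F2 8C BD 9A at offsets 0–3.
U+015F → 2-byte form C5 9F at offsets 4–5.
U+0621 → 2-byte form D8 A1 at offsets 6–7.
Offset 7 falls in char 3's range; it's byte 2 of D8 A1 = 0xA1.

0xA1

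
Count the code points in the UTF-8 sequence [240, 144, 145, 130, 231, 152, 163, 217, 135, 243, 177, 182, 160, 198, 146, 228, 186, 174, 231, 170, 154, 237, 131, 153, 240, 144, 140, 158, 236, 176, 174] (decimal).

Byte at offset 0: 0xF0 = 11110000 → 4-byte char (#1). Advance 4.
Byte at offset 4: 0xE7 = 11100111 → 3-byte char (#2). Advance 3.
Byte at offset 7: 0xD9 = 11011001 → 2-byte char (#3). Advance 2.
Byte at offset 9: 0xF3 = 11110011 → 4-byte char (#4). Advance 4.
Byte at offset 13: 0xC6 = 11000110 → 2-byte char (#5). Advance 2.
Byte at offset 15: 0xE4 = 11100100 → 3-byte char (#6). Advance 3.
Byte at offset 18: 0xE7 = 11100111 → 3-byte char (#7). Advance 3.
Byte at offset 21: 0xED = 11101101 → 3-byte char (#8). Advance 3.
Byte at offset 24: 0xF0 = 11110000 → 4-byte char (#9). Advance 4.
Byte at offset 28: 0xEC = 11101100 → 3-byte char (#10). Advance 3.
Reached end at offset 31 after 10 code points.

10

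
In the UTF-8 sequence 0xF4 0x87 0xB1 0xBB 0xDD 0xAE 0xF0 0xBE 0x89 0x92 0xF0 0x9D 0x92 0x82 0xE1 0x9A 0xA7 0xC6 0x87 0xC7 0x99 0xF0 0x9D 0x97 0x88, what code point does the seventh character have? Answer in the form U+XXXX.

U+01D9

Offset 0: leading byte 0xF4 = 11110100 → 4-byte char #1 = F4 87 B1 BB.
Offset 4: leading byte 0xDD = 11011101 → 2-byte char #2 = DD AE.
Offset 6: leading byte 0xF0 = 11110000 → 4-byte char #3 = F0 BE 89 92.
Offset 10: leading byte 0xF0 = 11110000 → 4-byte char #4 = F0 9D 92 82.
Offset 14: leading byte 0xE1 = 11100001 → 3-byte char #5 = E1 9A A7.
Offset 17: leading byte 0xC6 = 11000110 → 2-byte char #6 = C6 87.
Offset 19: leading byte 0xC7 = 11000111 → 2-byte char #7 = C7 99.
Leading byte 0xC7 = 11000111 matches 110xxxxx → 2-byte sequence.
Byte 1: 0xC7 = 11000111, payload 00111 (5 bits).
Byte 2: 0x99 = 10011001 (10xxxxxx ✓), payload 011001.
Concatenate: 00111011001 = 0x1D9 (11 bits → U+01D9).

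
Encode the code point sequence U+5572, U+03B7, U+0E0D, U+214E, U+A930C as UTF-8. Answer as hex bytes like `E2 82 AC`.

U+5572: 3-byte form → E5 95 B2.
U+03B7: 2-byte form → CE B7.
U+0E0D: 3-byte form → E0 B8 8D.
U+214E: 3-byte form → E2 85 8E.
U+A930C: 4-byte form → F2 A9 8C 8C.
Concatenated (15 bytes): E5 95 B2 CE B7 E0 B8 8D E2 85 8E F2 A9 8C 8C.

E5 95 B2 CE B7 E0 B8 8D E2 85 8E F2 A9 8C 8C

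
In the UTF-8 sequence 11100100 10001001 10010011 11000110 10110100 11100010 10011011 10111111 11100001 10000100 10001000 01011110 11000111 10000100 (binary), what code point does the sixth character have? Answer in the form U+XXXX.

Offset 0: leading byte 0xE4 = 11100100 → 3-byte char #1 = E4 89 93.
Offset 3: leading byte 0xC6 = 11000110 → 2-byte char #2 = C6 B4.
Offset 5: leading byte 0xE2 = 11100010 → 3-byte char #3 = E2 9B BF.
Offset 8: leading byte 0xE1 = 11100001 → 3-byte char #4 = E1 84 88.
Offset 11: leading byte 0x5E = 01011110 → 1-byte char #5 = 5E.
Offset 12: leading byte 0xC7 = 11000111 → 2-byte char #6 = C7 84.
Leading byte 0xC7 = 11000111 matches 110xxxxx → 2-byte sequence.
Byte 1: 0xC7 = 11000111, payload 00111 (5 bits).
Byte 2: 0x84 = 10000100 (10xxxxxx ✓), payload 000100.
Concatenate: 00111000100 = 0x1C4 (11 bits → U+01C4).

U+01C4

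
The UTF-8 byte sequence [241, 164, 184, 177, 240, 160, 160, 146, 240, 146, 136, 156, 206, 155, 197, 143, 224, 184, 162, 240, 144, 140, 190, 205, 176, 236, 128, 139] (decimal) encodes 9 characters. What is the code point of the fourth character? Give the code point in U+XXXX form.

U+039B

Offset 0: leading byte 0xF1 = 11110001 → 4-byte char #1 = F1 A4 B8 B1.
Offset 4: leading byte 0xF0 = 11110000 → 4-byte char #2 = F0 A0 A0 92.
Offset 8: leading byte 0xF0 = 11110000 → 4-byte char #3 = F0 92 88 9C.
Offset 12: leading byte 0xCE = 11001110 → 2-byte char #4 = CE 9B.
Leading byte 0xCE = 11001110 matches 110xxxxx → 2-byte sequence.
Byte 1: 0xCE = 11001110, payload 01110 (5 bits).
Byte 2: 0x9B = 10011011 (10xxxxxx ✓), payload 011011.
Concatenate: 01110011011 = 0x39B (11 bits → U+039B).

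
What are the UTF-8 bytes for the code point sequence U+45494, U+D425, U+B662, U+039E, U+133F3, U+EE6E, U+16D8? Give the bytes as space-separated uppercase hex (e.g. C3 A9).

U+45494: 4-byte form → F1 85 92 94.
U+D425: 3-byte form → ED 90 A5.
U+B662: 3-byte form → EB 99 A2.
U+039E: 2-byte form → CE 9E.
U+133F3: 4-byte form → F0 93 8F B3.
U+EE6E: 3-byte form → EE B9 AE.
U+16D8: 3-byte form → E1 9B 98.
Concatenated (22 bytes): F1 85 92 94 ED 90 A5 EB 99 A2 CE 9E F0 93 8F B3 EE B9 AE E1 9B 98.

F1 85 92 94 ED 90 A5 EB 99 A2 CE 9E F0 93 8F B3 EE B9 AE E1 9B 98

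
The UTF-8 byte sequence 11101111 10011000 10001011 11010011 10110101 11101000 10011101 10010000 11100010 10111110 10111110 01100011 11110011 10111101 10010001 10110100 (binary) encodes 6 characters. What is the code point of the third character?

Offset 0: leading byte 0xEF = 11101111 → 3-byte char #1 = EF 98 8B.
Offset 3: leading byte 0xD3 = 11010011 → 2-byte char #2 = D3 B5.
Offset 5: leading byte 0xE8 = 11101000 → 3-byte char #3 = E8 9D 90.
Leading byte 0xE8 = 11101000 matches 1110xxxx → 3-byte sequence.
Byte 1: 0xE8 = 11101000, payload 1000 (4 bits).
Byte 2: 0x9D = 10011101 (10xxxxxx ✓), payload 011101.
Byte 3: 0x90 = 10010000 (10xxxxxx ✓), payload 010000.
Concatenate: 1000011101010000 = 0x8750 (16 bits → U+8750).

U+8750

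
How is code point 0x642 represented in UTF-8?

D9 82

U+0642 = 0x642 = 1602 decimal. In range U+0080–U+07FF → 2-byte form: 110xxxxx 10xxxxxx.
Binary (11 bits): 11001000010.
Split 5+6: 11001 | 000010.
Byte 1: 11011001 = 0xD9.
Byte 2: 10000010 = 0x82.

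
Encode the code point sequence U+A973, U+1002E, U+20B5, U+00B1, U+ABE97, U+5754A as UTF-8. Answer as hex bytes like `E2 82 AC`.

U+A973: 3-byte form → EA A5 B3.
U+1002E: 4-byte form → F0 90 80 AE.
U+20B5: 3-byte form → E2 82 B5.
U+00B1: 2-byte form → C2 B1.
U+ABE97: 4-byte form → F2 AB BA 97.
U+5754A: 4-byte form → F1 97 95 8A.
Concatenated (20 bytes): EA A5 B3 F0 90 80 AE E2 82 B5 C2 B1 F2 AB BA 97 F1 97 95 8A.

EA A5 B3 F0 90 80 AE E2 82 B5 C2 B1 F2 AB BA 97 F1 97 95 8A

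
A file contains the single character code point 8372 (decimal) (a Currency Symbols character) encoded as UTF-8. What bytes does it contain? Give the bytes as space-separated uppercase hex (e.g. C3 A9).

E2 82 B4

U+20B4 = 0x20B4 = 8372 decimal. In range U+0800–U+FFFF → 3-byte form: 1110xxxx 10xxxxxx 10xxxxxx.
Binary (16 bits): 0010000010110100.
Split 4+6+6: 0010 | 000010 | 110100.
Byte 1: 11100010 = 0xE2.
Byte 2: 10000010 = 0x82.
Byte 3: 10110100 = 0xB4.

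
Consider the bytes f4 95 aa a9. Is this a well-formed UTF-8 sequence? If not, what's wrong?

invalid (encodes a value above U+10FFFF)

Leading byte 0xF4 = 11110100 → 4-byte form.
Payload = 0x115AA9, which exceeds U+10FFFF, the maximum Unicode code point. (Leading bytes F5–FF, or F4 followed by ≥ 0x90, are invalid.)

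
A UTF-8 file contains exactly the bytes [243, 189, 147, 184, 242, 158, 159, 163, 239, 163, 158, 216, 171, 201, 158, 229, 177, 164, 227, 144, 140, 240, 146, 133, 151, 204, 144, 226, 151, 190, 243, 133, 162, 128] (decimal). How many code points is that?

Byte at offset 0: 0xF3 = 11110011 → 4-byte char (#1). Advance 4.
Byte at offset 4: 0xF2 = 11110010 → 4-byte char (#2). Advance 4.
Byte at offset 8: 0xEF = 11101111 → 3-byte char (#3). Advance 3.
Byte at offset 11: 0xD8 = 11011000 → 2-byte char (#4). Advance 2.
Byte at offset 13: 0xC9 = 11001001 → 2-byte char (#5). Advance 2.
Byte at offset 15: 0xE5 = 11100101 → 3-byte char (#6). Advance 3.
Byte at offset 18: 0xE3 = 11100011 → 3-byte char (#7). Advance 3.
Byte at offset 21: 0xF0 = 11110000 → 4-byte char (#8). Advance 4.
Byte at offset 25: 0xCC = 11001100 → 2-byte char (#9). Advance 2.
Byte at offset 27: 0xE2 = 11100010 → 3-byte char (#10). Advance 3.
Byte at offset 30: 0xF3 = 11110011 → 4-byte char (#11). Advance 4.
Reached end at offset 34 after 11 code points.

11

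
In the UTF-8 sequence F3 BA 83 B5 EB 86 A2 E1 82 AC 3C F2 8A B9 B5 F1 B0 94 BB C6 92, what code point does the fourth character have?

U+003C

Offset 0: leading byte 0xF3 = 11110011 → 4-byte char #1 = F3 BA 83 B5.
Offset 4: leading byte 0xEB = 11101011 → 3-byte char #2 = EB 86 A2.
Offset 7: leading byte 0xE1 = 11100001 → 3-byte char #3 = E1 82 AC.
Offset 10: leading byte 0x3C = 00111100 → 1-byte char #4 = 3C.
Leading byte 0x3C = 00111100 matches 0xxxxxxx → 1-byte sequence.
Byte 1: 0x3C = 00111100, payload 0111100 (7 bits).
Concatenate: 0111100 = 0x3C (7 bits → U+003C).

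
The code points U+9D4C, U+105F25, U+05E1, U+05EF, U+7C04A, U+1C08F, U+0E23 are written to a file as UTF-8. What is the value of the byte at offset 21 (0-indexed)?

U+9D4C → 3-byte form E9 B5 8C at offsets 0–2.
U+105F25 → 4-byte form F4 85 BC A5 at offsets 3–6.
U+05E1 → 2-byte form D7 A1 at offsets 7–8.
U+05EF → 2-byte form D7 AF at offsets 9–10.
U+7C04A → 4-byte form F1 BC 81 8A at offsets 11–14.
U+1C08F → 4-byte form F0 9C 82 8F at offsets 15–18.
U+0E23 → 3-byte form E0 B8 A3 at offsets 19–21.
Offset 21 falls in char 7's range; it's byte 3 of E0 B8 A3 = 0xA3.

0xA3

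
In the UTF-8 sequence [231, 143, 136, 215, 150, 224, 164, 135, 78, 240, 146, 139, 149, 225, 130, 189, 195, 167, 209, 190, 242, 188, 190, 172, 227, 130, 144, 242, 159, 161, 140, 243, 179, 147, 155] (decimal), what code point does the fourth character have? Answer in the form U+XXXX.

Offset 0: leading byte 0xE7 = 11100111 → 3-byte char #1 = E7 8F 88.
Offset 3: leading byte 0xD7 = 11010111 → 2-byte char #2 = D7 96.
Offset 5: leading byte 0xE0 = 11100000 → 3-byte char #3 = E0 A4 87.
Offset 8: leading byte 0x4E = 01001110 → 1-byte char #4 = 4E.
Leading byte 0x4E = 01001110 matches 0xxxxxxx → 1-byte sequence.
Byte 1: 0x4E = 01001110, payload 1001110 (7 bits).
Concatenate: 1001110 = 0x4E (7 bits → U+004E).

U+004E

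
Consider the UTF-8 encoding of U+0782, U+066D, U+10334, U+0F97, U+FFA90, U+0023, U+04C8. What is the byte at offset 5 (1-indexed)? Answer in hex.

1-indexed offset 5 is 0-indexed offset 4.
U+0782 → 2-byte form DE 82 at offsets 0–1.
U+066D → 2-byte form D9 AD at offsets 2–3.
U+10334 → 4-byte form F0 90 8C B4 at offsets 4–7.
Offset 4 falls in char 3's range; it's byte 1 of F0 90 8C B4 = 0xF0.

0xF0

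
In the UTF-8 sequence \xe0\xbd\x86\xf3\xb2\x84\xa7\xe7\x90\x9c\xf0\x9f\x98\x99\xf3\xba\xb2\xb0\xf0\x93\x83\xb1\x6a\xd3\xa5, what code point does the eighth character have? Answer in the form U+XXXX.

Offset 0: leading byte 0xE0 = 11100000 → 3-byte char #1 = E0 BD 86.
Offset 3: leading byte 0xF3 = 11110011 → 4-byte char #2 = F3 B2 84 A7.
Offset 7: leading byte 0xE7 = 11100111 → 3-byte char #3 = E7 90 9C.
Offset 10: leading byte 0xF0 = 11110000 → 4-byte char #4 = F0 9F 98 99.
Offset 14: leading byte 0xF3 = 11110011 → 4-byte char #5 = F3 BA B2 B0.
Offset 18: leading byte 0xF0 = 11110000 → 4-byte char #6 = F0 93 83 B1.
Offset 22: leading byte 0x6A = 01101010 → 1-byte char #7 = 6A.
Offset 23: leading byte 0xD3 = 11010011 → 2-byte char #8 = D3 A5.
Leading byte 0xD3 = 11010011 matches 110xxxxx → 2-byte sequence.
Byte 1: 0xD3 = 11010011, payload 10011 (5 bits).
Byte 2: 0xA5 = 10100101 (10xxxxxx ✓), payload 100101.
Concatenate: 10011100101 = 0x4E5 (11 bits → U+04E5).

U+04E5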